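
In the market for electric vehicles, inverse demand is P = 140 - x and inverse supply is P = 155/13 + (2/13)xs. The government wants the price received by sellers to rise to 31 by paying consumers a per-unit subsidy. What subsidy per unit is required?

At a seller price of 31, quantity supplied is -77.5 + 6.5·31 = 124.
Buyers absorb 124 only when they pay Pb = 140 − 1·124 = 16.
s = Ps − Pb = 31 − 16 = 15.

Required subsidy s = 15 per unit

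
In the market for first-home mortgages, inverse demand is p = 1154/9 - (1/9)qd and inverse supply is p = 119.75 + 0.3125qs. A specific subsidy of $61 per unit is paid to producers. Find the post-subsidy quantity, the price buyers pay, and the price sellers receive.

q' = 164; buyers pay $110; sellers receive $171

Pre-subsidy: 1154/9 - (1/9)q = 119.75 + 0.3125q gives q* = 20 and p* = 126.
With the subsidy, sellers receive ps = pb + 61 for each unit, where pb is the price buyers pay.
On the curves, pb = 1154/9 - (1/9)q and ps = 119.75 + 0.3125q; the wedge ps − pb = 61 gives 119.75 + 0.3125q − (1154/9 - (1/9)q) = 61, so q' = 164.
Then pb = 1154/9 − (1/9)·164 = 110 and ps = 119.75 + 0.3125·164 = 171.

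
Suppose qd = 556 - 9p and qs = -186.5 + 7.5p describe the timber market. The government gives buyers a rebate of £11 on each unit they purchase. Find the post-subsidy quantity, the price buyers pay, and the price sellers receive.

Pre-subsidy: 556 - 9p = -186.5 + 7.5p gives p* = 45, q* = 151.
With the rebate, buyers effectively pay pb = ps − 11, where ps is the price sellers receive.
Demand in terms of ps becomes qd = 556 − 9(ps − 11) = 655 - 9ps. Setting this equal to supply: 655 - 9ps = -186.5 + 7.5ps, so ps = 51.
Buyers pay pb = 51 − 11 = 40; q' = -186.5 + 7.5·51 = 196.

q' = 196; buyers pay £40; sellers receive £51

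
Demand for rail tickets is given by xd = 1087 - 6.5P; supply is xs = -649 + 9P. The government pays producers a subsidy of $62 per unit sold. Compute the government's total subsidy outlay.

Government cost = $36766

Pre-subsidy: 1087 - 6.5P = -649 + 9P gives P* = 112, x* = 359.
With the subsidy, sellers receive Ps = Pb + 62 for each unit, where Pb is the price buyers pay.
Supply in terms of Pb becomes xs = -649 + 9(Pb + 62) = -91 + 9Pb. Setting this equal to demand: 1087 - 6.5Pb = -91 + 9Pb, so Pb = 76.
Sellers receive Ps = 76 + 62 = 138; x' = 1087 − 6.5·76 = 593.
Government outlay = subsidy × quantity = 62 × 593 = 36766.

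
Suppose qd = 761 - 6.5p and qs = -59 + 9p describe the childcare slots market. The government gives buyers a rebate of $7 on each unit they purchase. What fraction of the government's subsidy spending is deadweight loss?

Pre-subsidy: 761 - 6.5p = -59 + 9p gives p* = 1640/31, q* = 12931/31.
With the rebate, buyers effectively pay pb = ps − 7, where ps is the price sellers receive.
Demand in terms of ps becomes qd = 761 − 6.5(ps − 7) = 806.5 - 6.5ps. Setting this equal to supply: 806.5 - 6.5ps = -59 + 9ps, so ps = 1731/31.
Buyers pay pb = 1731/31 − 7 = 1514/31; q' = -59 + 9·(1731/31) = 13750/31.
ΔCS = ½(12931/31 + 13750/31)(1640/31 − 1514/31) = 1680903/961; ΔPS = ½(12931/31 + 13750/31)(1731/31 − 1640/31) = 2427971/1922.
Government spending = 7 × 13750/31 = 96250/31.
DWL = ½ × 7 × (13750/31 − 12931/31) = 5733/62; fraction = (5733/62) / (96250/31) = 819/27500.

DWL / government spending = 819/27500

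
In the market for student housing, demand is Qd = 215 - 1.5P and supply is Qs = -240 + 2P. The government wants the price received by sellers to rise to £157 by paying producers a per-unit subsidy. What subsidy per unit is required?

At a seller price of 157, quantity supplied is -240 + 2·157 = 74.
Buyers absorb 74 only when they pay Pb with 215 − 1.5·Pb = 74, i.e. Pb = 94.
s = Ps − Pb = 157 − 94 = 63.

Required subsidy s = £63 per unit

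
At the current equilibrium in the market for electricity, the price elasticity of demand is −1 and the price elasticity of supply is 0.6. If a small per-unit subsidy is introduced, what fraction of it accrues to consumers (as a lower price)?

For a small subsidy around the equilibrium, the benefit split depends on the relative slopes, which at a point are proportional to the elasticities.
Buyer share = εs/(εs + |εd|) = 0.6/(0.6 + 1) = 0.375; seller share = |εd|/(εs + |εd|) = 0.625.

Consumer share = 0.375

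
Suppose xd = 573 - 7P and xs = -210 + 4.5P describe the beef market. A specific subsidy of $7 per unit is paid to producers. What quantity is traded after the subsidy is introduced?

Pre-subsidy: 573 - 7P = -210 + 4.5P gives P* = 1566/23, x* = 2217/23.
With the subsidy, sellers receive Ps = Pb + 7 for each unit, where Pb is the price buyers pay.
Supply in terms of Pb becomes xs = -210 + 4.5(Pb + 7) = -178.5 + 4.5Pb. Setting this equal to demand: 573 - 7Pb = -178.5 + 4.5Pb, so Pb = 1503/23.
Sellers receive Ps = 1503/23 + 7 = 1664/23; x' = 573 − 7·(1503/23) = 2658/23.

x' = 2658/23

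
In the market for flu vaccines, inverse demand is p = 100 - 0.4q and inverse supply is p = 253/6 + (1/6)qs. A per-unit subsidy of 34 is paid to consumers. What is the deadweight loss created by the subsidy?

Pre-subsidy: 100 - 0.4q = 253/6 + (1/6)q gives q* = 1735/17 and p* = 1006/17.
With the rebate, buyers effectively pay pb = ps − 34, where ps is the price sellers receive.
On the curves, pb = 100 - 0.4q and ps = 253/6 + (1/6)q; the wedge ps − pb = 34 gives 253/6 + (1/6)q − (100 - 0.4q) = 34, so q' = 2755/17.
Then pb = 100 − 0.4·(2755/17) = 598/17 and ps = 253/6 + (1/6)·(2755/17) = 1176/17.
The subsidy expands output by 2755/17 − 1735/17 = 60 past the efficient level; on those units the gap between marginal cost and willingness to pay runs from 0 up to 34.
DWL = ½ × 34 × 60 = 1020.

Deadweight loss = 1020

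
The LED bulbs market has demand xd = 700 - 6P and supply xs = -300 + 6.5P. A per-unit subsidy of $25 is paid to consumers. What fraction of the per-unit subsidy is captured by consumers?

Consumer share = 0.52

Pre-subsidy: 700 - 6P = -300 + 6.5P gives P* = 80, x* = 220.
With the rebate, buyers effectively pay Pb = Ps − 25, where Ps is the price sellers receive.
Demand in terms of Ps becomes xd = 700 − 6(Ps − 25) = 850 - 6Ps. Setting this equal to supply: 850 - 6Ps = -300 + 6.5Ps, so Ps = 92.
Buyers pay Pb = 92 − 25 = 67; x' = -300 + 6.5·92 = 298.
Buyers' price falls by P* − Pb = 80 − 67 = 13; sellers' price rises by Ps − P* = 92 − 80 = 12.
So consumers capture 13/25 = 0.52 of each unit of subsidy.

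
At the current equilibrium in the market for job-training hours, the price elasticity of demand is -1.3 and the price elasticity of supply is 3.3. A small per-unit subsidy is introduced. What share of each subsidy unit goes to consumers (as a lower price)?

For a small subsidy around the equilibrium, the benefit split depends on the relative slopes, which at a point are proportional to the elasticities.
Buyer share = εs/(εs + |εd|) = 3.3/(3.3 + 1.3) = 33/46; seller share = |εd|/(εs + |εd|) = 13/46.

Consumer share = 33/46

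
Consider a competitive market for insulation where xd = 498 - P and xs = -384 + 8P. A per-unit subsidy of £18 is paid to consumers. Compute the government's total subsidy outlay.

Pre-subsidy: 498 - P = -384 + 8P gives P* = 98, x* = 400.
With the rebate, buyers effectively pay Pb = Ps − 18, where Ps is the price sellers receive.
Demand in terms of Ps becomes xd = 498 − 1(Ps − 18) = 516 - Ps. Setting this equal to supply: 516 - Ps = -384 + 8Ps, so Ps = 100.
Buyers pay Pb = 100 − 18 = 82; x' = -384 + 8·100 = 416.
Government outlay = subsidy × quantity = 18 × 416 = 7488.

Government cost = £7488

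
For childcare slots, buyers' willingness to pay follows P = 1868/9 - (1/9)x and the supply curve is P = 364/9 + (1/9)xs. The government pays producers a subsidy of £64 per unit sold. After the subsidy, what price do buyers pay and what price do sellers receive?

Pre-subsidy: 1868/9 - (1/9)x = 364/9 + (1/9)x gives x* = 752 and P* = 124.
With the subsidy, sellers receive Ps = Pb + 64 for each unit, where Pb is the price buyers pay.
On the curves, Pb = 1868/9 - (1/9)x and Ps = 364/9 + (1/9)x; the wedge Ps − Pb = 64 gives 364/9 + (1/9)x − (1868/9 - (1/9)x) = 64, so x' = 1040.
Then Pb = 1868/9 − (1/9)·1040 = 92 and Ps = 364/9 + (1/9)·1040 = 156.

Buyers pay £92; sellers receive £156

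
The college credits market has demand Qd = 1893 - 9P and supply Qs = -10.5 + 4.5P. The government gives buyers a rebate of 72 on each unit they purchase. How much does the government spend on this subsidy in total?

Pre-subsidy: 1893 - 9P = -10.5 + 4.5P gives P* = 141, Q* = 624.
With the rebate, buyers effectively pay Pb = Ps − 72, where Ps is the price sellers receive.
Demand in terms of Ps becomes Qd = 1893 − 9(Ps − 72) = 2541 - 9Ps. Setting this equal to supply: 2541 - 9Ps = -10.5 + 4.5Ps, so Ps = 189.
Buyers pay Pb = 189 − 72 = 117; Q' = -10.5 + 4.5·189 = 840.
Government outlay = subsidy × quantity = 72 × 840 = 60480.

Government cost = 60480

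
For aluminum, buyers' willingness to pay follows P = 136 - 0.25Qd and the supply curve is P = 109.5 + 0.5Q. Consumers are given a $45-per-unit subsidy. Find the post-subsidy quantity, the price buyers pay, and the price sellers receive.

Q' = 286/3; buyers pay 673/6; sellers receive 943/6

Pre-subsidy: 136 - 0.25Q = 109.5 + 0.5Q gives Q* = 106/3 and P* = 763/6.
With the rebate, buyers effectively pay Pb = Ps − 45, where Ps is the price sellers receive.
On the curves, Pb = 136 - 0.25Q and Ps = 109.5 + 0.5Q; the wedge Ps − Pb = 45 gives 109.5 + 0.5Q − (136 - 0.25Q) = 45, so Q' = 286/3.
Then Pb = 136 − 0.25·(286/3) = 673/6 and Ps = 109.5 + 0.5·(286/3) = 943/6.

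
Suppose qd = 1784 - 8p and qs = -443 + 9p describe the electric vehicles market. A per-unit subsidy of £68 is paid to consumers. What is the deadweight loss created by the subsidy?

Deadweight loss = £9792

Pre-subsidy: 1784 - 8p = -443 + 9p gives p* = 131, q* = 736.
With the rebate, buyers effectively pay pb = ps − 68, where ps is the price sellers receive.
Demand in terms of ps becomes qd = 1784 − 8(ps − 68) = 2328 - 8ps. Setting this equal to supply: 2328 - 8ps = -443 + 9ps, so ps = 163.
Buyers pay pb = 163 − 68 = 95; q' = -443 + 9·163 = 1024.
The subsidy expands output by 1024 − 736 = 288 past the efficient level; on those units the gap between marginal cost and willingness to pay runs from 0 up to 68.
DWL = ½ × 68 × 288 = 9792.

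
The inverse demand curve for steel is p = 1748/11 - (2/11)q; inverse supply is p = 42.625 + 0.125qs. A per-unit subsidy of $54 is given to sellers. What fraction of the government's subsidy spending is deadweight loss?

DWL / government spending = 88/555

Pre-subsidy: 1748/11 - (2/11)q = 42.625 + 0.125q gives q* = 379 and p* = 90.
With the subsidy, sellers receive ps = pb + 54 for each unit, where pb is the price buyers pay.
On the curves, pb = 1748/11 - (2/11)q and ps = 42.625 + 0.125q; the wedge ps − pb = 54 gives 42.625 + 0.125q − (1748/11 - (2/11)q) = 54, so q' = 555.
Then pb = 1748/11 − (2/11)·555 = 58 and ps = 42.625 + 0.125·555 = 112.
ΔCS = ½(379 + 555)(90 − 58) = 14944; ΔPS = ½(379 + 555)(112 − 90) = 10274.
Government spending = 54 × 555 = 29970.
DWL = ½ × 54 × (555 − 379) = 4752; fraction = 4752 / 29970 = 88/555.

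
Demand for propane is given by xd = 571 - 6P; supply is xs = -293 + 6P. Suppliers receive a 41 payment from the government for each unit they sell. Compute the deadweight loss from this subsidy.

Pre-subsidy: 571 - 6P = -293 + 6P gives P* = 72, x* = 139.
With the subsidy, sellers receive Ps = Pb + 41 for each unit, where Pb is the price buyers pay.
Supply in terms of Pb becomes xs = -293 + 6(Pb + 41) = -47 + 6Pb. Setting this equal to demand: 571 - 6Pb = -47 + 6Pb, so Pb = 51.5.
Sellers receive Ps = 51.5 + 41 = 92.5; x' = 571 − 6·51.5 = 262.
The subsidy expands output by 262 − 139 = 123 past the efficient level; on those units the gap between marginal cost and willingness to pay runs from 0 up to 41.
DWL = ½ × 41 × 123 = 2521.5.

Deadweight loss = 2521.5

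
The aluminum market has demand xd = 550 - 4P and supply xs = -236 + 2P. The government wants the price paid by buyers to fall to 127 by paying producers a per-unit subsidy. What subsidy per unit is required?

At a buyer price of 127, quantity demanded is 550 − 4·127 = 42.
Sellers supply 42 only when they receive Ps with -236 + 2·Ps = 42, i.e. Ps = 139.
s = Ps − Pb = 139 − 127 = 12.

Required subsidy s = 12 per unit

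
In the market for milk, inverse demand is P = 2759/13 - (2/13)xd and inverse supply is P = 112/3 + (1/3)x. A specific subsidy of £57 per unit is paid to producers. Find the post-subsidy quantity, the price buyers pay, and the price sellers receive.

x' = 476; buyers pay £139; sellers receive £196

Pre-subsidy: 2759/13 - (2/13)x = 112/3 + (1/3)x gives x* = 359 and P* = 157.
With the subsidy, sellers receive Ps = Pb + 57 for each unit, where Pb is the price buyers pay.
On the curves, Pb = 2759/13 - (2/13)x and Ps = 112/3 + (1/3)x; the wedge Ps − Pb = 57 gives 112/3 + (1/3)x − (2759/13 - (2/13)x) = 57, so x' = 476.
Then Pb = 2759/13 − (2/13)·476 = 139 and Ps = 112/3 + (1/3)·476 = 196.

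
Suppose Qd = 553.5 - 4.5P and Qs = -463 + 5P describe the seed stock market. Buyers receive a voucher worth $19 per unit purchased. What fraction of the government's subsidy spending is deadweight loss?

DWL / government spending = 5/26

Pre-subsidy: 553.5 - 4.5P = -463 + 5P gives P* = 107, Q* = 72.
With the rebate, buyers effectively pay Pb = Ps − 19, where Ps is the price sellers receive.
Demand in terms of Ps becomes Qd = 553.5 − 4.5(Ps − 19) = 639 - 4.5Ps. Setting this equal to supply: 639 - 4.5Ps = -463 + 5Ps, so Ps = 116.
Buyers pay Pb = 116 − 19 = 97; Q' = -463 + 5·116 = 117.
ΔCS = ½(72 + 117)(107 − 97) = 945; ΔPS = ½(72 + 117)(116 − 107) = 850.5.
Government spending = 19 × 117 = 2223.
DWL = ½ × 19 × (117 − 72) = 427.5; fraction = 427.5 / 2223 = 5/26.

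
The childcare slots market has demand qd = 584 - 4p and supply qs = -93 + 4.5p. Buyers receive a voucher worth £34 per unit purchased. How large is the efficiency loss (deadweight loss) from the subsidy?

Pre-subsidy: 584 - 4p = -93 + 4.5p gives p* = 1354/17, q* = 4512/17.
With the rebate, buyers effectively pay pb = ps − 34, where ps is the price sellers receive.
Demand in terms of ps becomes qd = 584 − 4(ps − 34) = 720 - 4ps. Setting this equal to supply: 720 - 4ps = -93 + 4.5ps, so ps = 1626/17.
Buyers pay pb = 1626/17 − 34 = 1048/17; q' = -93 + 4.5·(1626/17) = 5736/17.
The subsidy expands output by 5736/17 − 4512/17 = 72 past the efficient level; on those units the gap between marginal cost and willingness to pay runs from 0 up to 34.
DWL = ½ × 34 × 72 = 1224.

Deadweight loss = £1224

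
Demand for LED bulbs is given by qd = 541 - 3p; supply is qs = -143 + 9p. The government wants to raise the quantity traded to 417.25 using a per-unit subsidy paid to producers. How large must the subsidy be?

Required subsidy s = 21 per unit

At q = 417.25, invert demand for the buyer price: pb = (541 − 417.25)/3 = 41.25; invert supply for the seller price: ps = (417.25 − (-143))/9 = 62.25.
The subsidy must fill the gap: s = ps − pb = 62.25 − 41.25 = 21.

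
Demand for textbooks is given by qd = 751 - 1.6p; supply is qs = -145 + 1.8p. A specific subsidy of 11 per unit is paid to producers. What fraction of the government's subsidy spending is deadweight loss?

DWL / government spending = 36/2617

Pre-subsidy: 751 - 1.6p = -145 + 1.8p gives p* = 4480/17, q* = 5599/17.
With the subsidy, sellers receive ps = pb + 11 for each unit, where pb is the price buyers pay.
Supply in terms of pb becomes qs = -145 + 1.8(pb + 11) = -125.2 + 1.8pb. Setting this equal to demand: 751 - 1.6pb = -125.2 + 1.8pb, so pb = 4381/17.
Sellers receive ps = 4381/17 + 11 = 4568/17; q' = 751 − 1.6·(4381/17) = 28787/85.
ΔCS = ½(5599/17 + 28787/85)(4480/17 − 4381/17) = 2810709/1445; ΔPS = ½(5599/17 + 28787/85)(4568/17 − 4480/17) = 2498408/1445.
Government spending = 11 × 28787/85 = 316657/85.
DWL = ½ × 11 × (28787/85 − 5599/17) = 4356/85; fraction = (4356/85) / (316657/85) = 36/2617.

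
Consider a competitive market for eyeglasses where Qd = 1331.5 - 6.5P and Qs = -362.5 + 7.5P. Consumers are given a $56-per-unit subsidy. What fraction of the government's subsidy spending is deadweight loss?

DWL / government spending = 39/296

Pre-subsidy: 1331.5 - 6.5P = -362.5 + 7.5P gives P* = 121, Q* = 545.
With the rebate, buyers effectively pay Pb = Ps − 56, where Ps is the price sellers receive.
Demand in terms of Ps becomes Qd = 1331.5 − 6.5(Ps − 56) = 1695.5 - 6.5Ps. Setting this equal to supply: 1695.5 - 6.5Ps = -362.5 + 7.5Ps, so Ps = 147.
Buyers pay Pb = 147 − 56 = 91; Q' = -362.5 + 7.5·147 = 740.
ΔCS = ½(545 + 740)(121 − 91) = 19275; ΔPS = ½(545 + 740)(147 − 121) = 16705.
Government spending = 56 × 740 = 41440.
DWL = ½ × 56 × (740 − 545) = 5460; fraction = 5460 / 41440 = 39/296.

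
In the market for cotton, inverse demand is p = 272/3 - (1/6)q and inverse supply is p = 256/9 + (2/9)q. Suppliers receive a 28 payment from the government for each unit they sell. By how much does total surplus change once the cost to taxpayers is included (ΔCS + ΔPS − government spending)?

Pre-subsidy: 272/3 - (1/6)q = 256/9 + (2/9)q gives q* = 160 and p* = 64.
With the subsidy, sellers receive ps = pb + 28 for each unit, where pb is the price buyers pay.
On the curves, pb = 272/3 - (1/6)q and ps = 256/9 + (2/9)q; the wedge ps − pb = 28 gives 256/9 + (2/9)q − (272/3 - (1/6)q) = 28, so q' = 232.
Then pb = 272/3 − (1/6)·232 = 52 and ps = 256/9 + (2/9)·232 = 80.
ΔCS = ½(160 + 232)(64 − 52) = 2352; ΔPS = ½(160 + 232)(80 − 64) = 3136.
Government spending = 28 × 232 = 6496.
Net change = 2352 + 3136 − 6496 = -1008. The loss equals the DWL triangle ½·28·72.

Net change in total surplus = -1008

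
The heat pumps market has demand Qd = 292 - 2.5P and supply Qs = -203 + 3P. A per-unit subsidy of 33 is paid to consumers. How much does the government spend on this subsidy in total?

Government cost = 3696

Pre-subsidy: 292 - 2.5P = -203 + 3P gives P* = 90, Q* = 67.
With the rebate, buyers effectively pay Pb = Ps − 33, where Ps is the price sellers receive.
Demand in terms of Ps becomes Qd = 292 − 2.5(Ps − 33) = 374.5 - 2.5Ps. Setting this equal to supply: 374.5 - 2.5Ps = -203 + 3Ps, so Ps = 105.
Buyers pay Pb = 105 − 33 = 72; Q' = -203 + 3·105 = 112.
Government outlay = subsidy × quantity = 33 × 112 = 3696.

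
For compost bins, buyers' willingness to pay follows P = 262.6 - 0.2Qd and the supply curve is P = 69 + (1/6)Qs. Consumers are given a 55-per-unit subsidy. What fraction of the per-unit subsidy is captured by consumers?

Consumer share = 6/11

Pre-subsidy: 262.6 - 0.2Q = 69 + (1/6)Q gives Q* = 528 and P* = 157.
With the rebate, buyers effectively pay Pb = Ps − 55, where Ps is the price sellers receive.
On the curves, Pb = 262.6 - 0.2Q and Ps = 69 + (1/6)Q; the wedge Ps − Pb = 55 gives 69 + (1/6)Q − (262.6 - 0.2Q) = 55, so Q' = 678.
Then Pb = 262.6 − 0.2·678 = 127 and Ps = 69 + (1/6)·678 = 182.
Buyers' price falls by P* − Pb = 157 − 127 = 30; sellers' price rises by Ps − P* = 182 − 157 = 25.
So consumers capture 30/55 = 6/11 of each unit of subsidy.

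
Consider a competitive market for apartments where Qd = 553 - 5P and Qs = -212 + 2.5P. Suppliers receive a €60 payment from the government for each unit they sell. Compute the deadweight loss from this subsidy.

Pre-subsidy: 553 - 5P = -212 + 2.5P gives P* = 102, Q* = 43.
With the subsidy, sellers receive Ps = Pb + 60 for each unit, where Pb is the price buyers pay.
Supply in terms of Pb becomes Qs = -212 + 2.5(Pb + 60) = -62 + 2.5Pb. Setting this equal to demand: 553 - 5Pb = -62 + 2.5Pb, so Pb = 82.
Sellers receive Ps = 82 + 60 = 142; Q' = 553 − 5·82 = 143.
The subsidy expands output by 143 − 43 = 100 past the efficient level; on those units the gap between marginal cost and willingness to pay runs from 0 up to 60.
DWL = ½ × 60 × 100 = 3000.

Deadweight loss = €3000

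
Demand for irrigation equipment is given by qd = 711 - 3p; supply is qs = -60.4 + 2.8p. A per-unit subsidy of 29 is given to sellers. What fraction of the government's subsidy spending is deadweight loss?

Pre-subsidy: 711 - 3p = -60.4 + 2.8p gives p* = 133, q* = 312.
With the subsidy, sellers receive ps = pb + 29 for each unit, where pb is the price buyers pay.
Supply in terms of pb becomes qs = -60.4 + 2.8(pb + 29) = 20.8 + 2.8pb. Setting this equal to demand: 711 - 3pb = 20.8 + 2.8pb, so pb = 119.
Sellers receive ps = 119 + 29 = 148; q' = 711 − 3·119 = 354.
ΔCS = ½(312 + 354)(133 − 119) = 4662; ΔPS = ½(312 + 354)(148 − 133) = 4995.
Government spending = 29 × 354 = 10266.
DWL = ½ × 29 × (354 − 312) = 609; fraction = 609 / 10266 = 7/118.

DWL / government spending = 7/118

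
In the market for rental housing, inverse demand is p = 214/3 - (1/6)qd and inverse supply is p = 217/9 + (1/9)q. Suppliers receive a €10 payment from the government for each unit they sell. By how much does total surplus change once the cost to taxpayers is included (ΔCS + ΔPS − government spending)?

Net change in total surplus = -€180

Pre-subsidy: 214/3 - (1/6)q = 217/9 + (1/9)q gives q* = 170 and p* = 43.
With the subsidy, sellers receive ps = pb + 10 for each unit, where pb is the price buyers pay.
On the curves, pb = 214/3 - (1/6)q and ps = 217/9 + (1/9)q; the wedge ps − pb = 10 gives 217/9 + (1/9)q − (214/3 - (1/6)q) = 10, so q' = 206.
Then pb = 214/3 − (1/6)·206 = 37 and ps = 217/9 + (1/9)·206 = 47.
ΔCS = ½(170 + 206)(43 − 37) = 1128; ΔPS = ½(170 + 206)(47 − 43) = 752.
Government spending = 10 × 206 = 2060.
Net change = 1128 + 752 − 2060 = -180. The loss equals the DWL triangle ½·10·36.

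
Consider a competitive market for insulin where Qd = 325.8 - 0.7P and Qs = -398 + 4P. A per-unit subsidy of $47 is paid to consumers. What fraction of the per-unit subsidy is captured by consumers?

Pre-subsidy: 325.8 - 0.7P = -398 + 4P gives P* = 154, Q* = 218.
With the rebate, buyers effectively pay Pb = Ps − 47, where Ps is the price sellers receive.
Demand in terms of Ps becomes Qd = 325.8 − 0.7(Ps − 47) = 358.7 - 0.7Ps. Setting this equal to supply: 358.7 - 0.7Ps = -398 + 4Ps, so Ps = 161.
Buyers pay Pb = 161 − 47 = 114; Q' = -398 + 4·161 = 246.
Buyers' price falls by P* − Pb = 154 − 114 = 40; sellers' price rises by Ps − P* = 161 − 154 = 7.
So consumers capture 40/47 = 40/47 of each unit of subsidy.

Consumer share = 40/47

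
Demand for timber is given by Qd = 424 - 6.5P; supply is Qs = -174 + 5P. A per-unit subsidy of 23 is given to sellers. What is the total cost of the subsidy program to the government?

Pre-subsidy: 424 - 6.5P = -174 + 5P gives P* = 52, Q* = 86.
With the subsidy, sellers receive Ps = Pb + 23 for each unit, where Pb is the price buyers pay.
Supply in terms of Pb becomes Qs = -174 + 5(Pb + 23) = -59 + 5Pb. Setting this equal to demand: 424 - 6.5Pb = -59 + 5Pb, so Pb = 42.
Sellers receive Ps = 42 + 23 = 65; Q' = 424 − 6.5·42 = 151.
Government outlay = subsidy × quantity = 23 × 151 = 3473.

Government cost = 3473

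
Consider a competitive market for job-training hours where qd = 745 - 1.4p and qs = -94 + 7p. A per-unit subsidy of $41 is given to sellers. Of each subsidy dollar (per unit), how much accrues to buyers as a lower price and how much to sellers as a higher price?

Pre-subsidy: 745 - 1.4p = -94 + 7p gives p* = 4195/42, q* = 3631/6.
With the subsidy, sellers receive ps = pb + 41 for each unit, where pb is the price buyers pay.
Supply in terms of pb becomes qs = -94 + 7(pb + 41) = 193 + 7pb. Setting this equal to demand: 745 - 1.4pb = 193 + 7pb, so pb = 460/7.
Sellers receive ps = 460/7 + 41 = 747/7; q' = 745 − 1.4·(460/7) = 653.
Buyers' price falls by p* − pb = 4195/42 − 460/7 = 205/6; sellers' price rises by ps − p* = 747/7 − 4195/42 = 41/6.

Buyers gain 205/6 per unit; sellers gain 41/6 per unit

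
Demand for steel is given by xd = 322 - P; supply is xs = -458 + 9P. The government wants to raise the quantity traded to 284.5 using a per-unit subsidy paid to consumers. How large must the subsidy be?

Required subsidy s = 45 per unit

At x = 284.5, invert demand for the buyer price: Pb = (322 − 284.5)/1 = 37.5; invert supply for the seller price: Ps = (284.5 − (-458))/9 = 82.5.
The subsidy must fill the gap: s = Ps − Pb = 82.5 − 37.5 = 45.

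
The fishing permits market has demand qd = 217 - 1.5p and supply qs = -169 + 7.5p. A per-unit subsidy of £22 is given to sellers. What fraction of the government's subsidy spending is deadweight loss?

DWL / government spending = 165/2162

Pre-subsidy: 217 - 1.5p = -169 + 7.5p gives p* = 386/9, q* = 458/3.
With the subsidy, sellers receive ps = pb + 22 for each unit, where pb is the price buyers pay.
Supply in terms of pb becomes qs = -169 + 7.5(pb + 22) = -4 + 7.5pb. Setting this equal to demand: 217 - 1.5pb = -4 + 7.5pb, so pb = 221/9.
Sellers receive ps = 221/9 + 22 = 419/9; q' = 217 − 1.5·(221/9) = 1081/6.
ΔCS = ½(458/3 + 1081/6)(386/9 − 221/9) = 109835/36; ΔPS = ½(458/3 + 1081/6)(419/9 − 386/9) = 21967/36.
Government spending = 22 × 1081/6 = 11891/3.
DWL = ½ × 22 × (1081/6 − 458/3) = 302.5; fraction = 302.5 / (11891/3) = 165/2162.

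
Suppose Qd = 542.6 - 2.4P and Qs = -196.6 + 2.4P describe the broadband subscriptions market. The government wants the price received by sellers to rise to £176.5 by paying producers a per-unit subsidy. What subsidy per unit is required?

Required subsidy s = £45 per unit

At a seller price of 176.5, quantity supplied is -196.6 + 2.4·176.5 = 227.
Buyers absorb 227 only when they pay Pb with 542.6 − 2.4·Pb = 227, i.e. Pb = 131.5.
s = Ps − Pb = 176.5 − 131.5 = 45.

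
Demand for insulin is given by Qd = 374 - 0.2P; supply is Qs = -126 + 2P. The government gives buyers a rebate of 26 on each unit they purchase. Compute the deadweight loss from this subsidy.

Deadweight loss = 676/11

Pre-subsidy: 374 - 0.2P = -126 + 2P gives P* = 2500/11, Q* = 3614/11.
With the rebate, buyers effectively pay Pb = Ps − 26, where Ps is the price sellers receive.
Demand in terms of Ps becomes Qd = 374 − 0.2(Ps − 26) = 379.2 - 0.2Ps. Setting this equal to supply: 379.2 - 0.2Ps = -126 + 2Ps, so Ps = 2526/11.
Buyers pay Pb = 2526/11 − 26 = 2240/11; Q' = -126 + 2·(2526/11) = 3666/11.
The subsidy expands output by 3666/11 − 3614/11 = 52/11 past the efficient level; on those units the gap between marginal cost and willingness to pay runs from 0 up to 26.
DWL = ½ × 26 × 52/11 = 676/11.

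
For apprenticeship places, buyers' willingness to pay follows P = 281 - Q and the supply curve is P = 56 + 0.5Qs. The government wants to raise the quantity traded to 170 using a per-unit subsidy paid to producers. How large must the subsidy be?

At Q = 170, from the demand curve buyers pay Pb = 281 − 1·170 = 111; from the supply curve sellers need Ps = 56 + 0.5·170 = 141.
The subsidy must fill the gap: s = Ps − Pb = 141 − 111 = 30.

Required subsidy s = 30 per unit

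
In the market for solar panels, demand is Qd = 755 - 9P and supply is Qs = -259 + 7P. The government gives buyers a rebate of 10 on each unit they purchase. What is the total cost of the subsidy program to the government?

Government cost = 2240

Pre-subsidy: 755 - 9P = -259 + 7P gives P* = 63.375, Q* = 184.625.
With the rebate, buyers effectively pay Pb = Ps − 10, where Ps is the price sellers receive.
Demand in terms of Ps becomes Qd = 755 − 9(Ps − 10) = 845 - 9Ps. Setting this equal to supply: 845 - 9Ps = -259 + 7Ps, so Ps = 69.
Buyers pay Pb = 69 − 10 = 59; Q' = -259 + 7·69 = 224.
Government outlay = subsidy × quantity = 10 × 224 = 2240.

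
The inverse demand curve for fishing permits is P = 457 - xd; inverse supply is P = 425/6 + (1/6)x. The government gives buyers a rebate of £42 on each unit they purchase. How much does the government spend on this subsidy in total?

Pre-subsidy: 457 - x = 425/6 + (1/6)x gives x* = 331 and P* = 126.
With the rebate, buyers effectively pay Pb = Ps − 42, where Ps is the price sellers receive.
On the curves, Pb = 457 - x and Ps = 425/6 + (1/6)x; the wedge Ps − Pb = 42 gives 425/6 + (1/6)x − (457 - x) = 42, so x' = 367.
Then Pb = 457 − 1·367 = 90 and Ps = 425/6 + (1/6)·367 = 132.
Government outlay = subsidy × quantity = 42 × 367 = 15414.

Government cost = £15414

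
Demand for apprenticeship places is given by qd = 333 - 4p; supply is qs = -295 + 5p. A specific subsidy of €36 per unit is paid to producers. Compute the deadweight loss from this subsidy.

Deadweight loss = €1440

Pre-subsidy: 333 - 4p = -295 + 5p gives p* = 628/9, q* = 485/9.
With the subsidy, sellers receive ps = pb + 36 for each unit, where pb is the price buyers pay.
Supply in terms of pb becomes qs = -295 + 5(pb + 36) = -115 + 5pb. Setting this equal to demand: 333 - 4pb = -115 + 5pb, so pb = 448/9.
Sellers receive ps = 448/9 + 36 = 772/9; q' = 333 − 4·(448/9) = 1205/9.
The subsidy expands output by 1205/9 − 485/9 = 80 past the efficient level; on those units the gap between marginal cost and willingness to pay runs from 0 up to 36.
DWL = ½ × 36 × 80 = 1440.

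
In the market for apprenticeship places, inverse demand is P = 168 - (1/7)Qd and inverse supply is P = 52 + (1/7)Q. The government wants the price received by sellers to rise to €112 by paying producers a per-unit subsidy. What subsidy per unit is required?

At a seller price of 112, quantity supplied is -364 + 7·112 = 420.
Buyers absorb 420 only when they pay Pb = 168 − (1/7)·420 = 108.
s = Ps − Pb = 112 − 108 = 4.

Required subsidy s = €4 per unit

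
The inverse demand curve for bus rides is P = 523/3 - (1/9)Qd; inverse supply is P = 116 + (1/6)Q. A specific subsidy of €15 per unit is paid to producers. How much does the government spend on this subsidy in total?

Government cost = €3960

Pre-subsidy: 523/3 - (1/9)Q = 116 + (1/6)Q gives Q* = 210 and P* = 151.
With the subsidy, sellers receive Ps = Pb + 15 for each unit, where Pb is the price buyers pay.
On the curves, Pb = 523/3 - (1/9)Q and Ps = 116 + (1/6)Q; the wedge Ps − Pb = 15 gives 116 + (1/6)Q − (523/3 - (1/9)Q) = 15, so Q' = 264.
Then Pb = 523/3 − (1/9)·264 = 145 and Ps = 116 + (1/6)·264 = 160.
Government outlay = subsidy × quantity = 15 × 264 = 3960.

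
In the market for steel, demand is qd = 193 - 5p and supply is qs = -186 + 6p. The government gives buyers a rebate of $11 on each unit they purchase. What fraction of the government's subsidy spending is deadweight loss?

DWL / government spending = 55/186

Pre-subsidy: 193 - 5p = -186 + 6p gives p* = 379/11, q* = 228/11.
With the rebate, buyers effectively pay pb = ps − 11, where ps is the price sellers receive.
Demand in terms of ps becomes qd = 193 − 5(ps − 11) = 248 - 5ps. Setting this equal to supply: 248 - 5ps = -186 + 6ps, so ps = 434/11.
Buyers pay pb = 434/11 − 11 = 313/11; q' = -186 + 6·(434/11) = 558/11.
ΔCS = ½(228/11 + 558/11)(379/11 − 313/11) = 2358/11; ΔPS = ½(228/11 + 558/11)(434/11 − 379/11) = 1965/11.
Government spending = 11 × 558/11 = 558.
DWL = ½ × 11 × (558/11 − 228/11) = 165; fraction = 165 / 558 = 55/186.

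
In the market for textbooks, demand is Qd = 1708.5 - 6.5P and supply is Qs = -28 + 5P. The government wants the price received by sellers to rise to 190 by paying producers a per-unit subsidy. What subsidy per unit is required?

At a seller price of 190, quantity supplied is -28 + 5·190 = 922.
Buyers absorb 922 only when they pay Pb with 1708.5 − 6.5·Pb = 922, i.e. Pb = 121.
s = Ps − Pb = 190 − 121 = 69.

Required subsidy s = 69 per unit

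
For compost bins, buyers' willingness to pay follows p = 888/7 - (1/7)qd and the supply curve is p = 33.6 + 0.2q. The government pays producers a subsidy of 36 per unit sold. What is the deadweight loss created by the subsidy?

Pre-subsidy: 888/7 - (1/7)q = 33.6 + 0.2q gives q* = 272 and p* = 88.
With the subsidy, sellers receive ps = pb + 36 for each unit, where pb is the price buyers pay.
On the curves, pb = 888/7 - (1/7)q and ps = 33.6 + 0.2q; the wedge ps − pb = 36 gives 33.6 + 0.2q − (888/7 - (1/7)q) = 36, so q' = 377.
Then pb = 888/7 − (1/7)·377 = 73 and ps = 33.6 + 0.2·377 = 109.
The subsidy expands output by 377 − 272 = 105 past the efficient level; on those units the gap between marginal cost and willingness to pay runs from 0 up to 36.
DWL = ½ × 36 × 105 = 1890.

Deadweight loss = 1890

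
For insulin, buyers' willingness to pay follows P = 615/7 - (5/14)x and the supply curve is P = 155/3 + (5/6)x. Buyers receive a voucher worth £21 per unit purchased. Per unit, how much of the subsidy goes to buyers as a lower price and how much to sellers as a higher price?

Pre-subsidy: 615/7 - (5/14)x = 155/3 + (5/6)x gives x* = 30.4 and P* = 77.
With the rebate, buyers effectively pay Pb = Ps − 21, where Ps is the price sellers receive.
On the curves, Pb = 615/7 - (5/14)x and Ps = 155/3 + (5/6)x; the wedge Ps − Pb = 21 gives 155/3 + (5/6)x − (615/7 - (5/14)x) = 21, so x' = 48.04.
Then Pb = 615/7 − (5/14)·48.04 = 70.7 and Ps = 155/3 + (5/6)·48.04 = 91.7.
Buyers' price falls by P* − Pb = 77 − 70.7 = 6.3; sellers' price rises by Ps − P* = 91.7 − 77 = 14.7.

Buyers gain £6.3 per unit; sellers gain £14.7 per unit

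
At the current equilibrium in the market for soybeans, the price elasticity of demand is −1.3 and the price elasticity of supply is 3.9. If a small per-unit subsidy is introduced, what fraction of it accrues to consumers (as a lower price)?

Consumer share = 0.75

For a small subsidy around the equilibrium, the benefit split depends on the relative slopes, which at a point are proportional to the elasticities.
Buyer share = εs/(εs + |εd|) = 3.9/(3.9 + 1.3) = 0.75; seller share = |εd|/(εs + |εd|) = 0.25.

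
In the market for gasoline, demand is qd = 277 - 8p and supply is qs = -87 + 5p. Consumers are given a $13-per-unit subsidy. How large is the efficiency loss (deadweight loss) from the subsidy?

Deadweight loss = $260

Pre-subsidy: 277 - 8p = -87 + 5p gives p* = 28, q* = 53.
With the rebate, buyers effectively pay pb = ps − 13, where ps is the price sellers receive.
Demand in terms of ps becomes qd = 277 − 8(ps − 13) = 381 - 8ps. Setting this equal to supply: 381 - 8ps = -87 + 5ps, so ps = 36.
Buyers pay pb = 36 − 13 = 23; q' = -87 + 5·36 = 93.
The subsidy expands output by 93 − 53 = 40 past the efficient level; on those units the gap between marginal cost and willingness to pay runs from 0 up to 13.
DWL = ½ × 13 × 40 = 260.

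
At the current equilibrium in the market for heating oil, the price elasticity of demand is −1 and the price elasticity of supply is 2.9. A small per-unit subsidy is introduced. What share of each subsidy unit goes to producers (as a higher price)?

For a small subsidy around the equilibrium, the benefit split depends on the relative slopes, which at a point are proportional to the elasticities.
Buyer share = εs/(εs + |εd|) = 2.9/(2.9 + 1) = 29/39; seller share = |εd|/(εs + |εd|) = 10/39.
So producers capture 10/39 of the subsidy.

Producer share = 10/39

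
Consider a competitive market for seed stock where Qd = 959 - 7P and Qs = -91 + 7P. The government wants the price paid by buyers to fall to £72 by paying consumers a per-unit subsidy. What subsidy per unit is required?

At a buyer price of 72, quantity demanded is 959 − 7·72 = 455.
Sellers supply 455 only when they receive Ps with -91 + 7·Ps = 455, i.e. Ps = 78.
s = Ps − Pb = 78 − 72 = 6.

Required subsidy s = £6 per unit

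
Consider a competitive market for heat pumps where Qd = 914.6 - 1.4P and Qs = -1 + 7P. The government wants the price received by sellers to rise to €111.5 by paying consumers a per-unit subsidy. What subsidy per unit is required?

At a seller price of 111.5, quantity supplied is -1 + 7·111.5 = 779.5.
Buyers absorb 779.5 only when they pay Pb with 914.6 − 1.4·Pb = 779.5, i.e. Pb = 96.5.
s = Ps − Pb = 111.5 − 96.5 = 15.

Required subsidy s = €15 per unit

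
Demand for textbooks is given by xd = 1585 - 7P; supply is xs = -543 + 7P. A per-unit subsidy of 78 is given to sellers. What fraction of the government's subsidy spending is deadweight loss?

DWL / government spending = 273/1588

Pre-subsidy: 1585 - 7P = -543 + 7P gives P* = 152, x* = 521.
With the subsidy, sellers receive Ps = Pb + 78 for each unit, where Pb is the price buyers pay.
Supply in terms of Pb becomes xs = -543 + 7(Pb + 78) = 3 + 7Pb. Setting this equal to demand: 1585 - 7Pb = 3 + 7Pb, so Pb = 113.
Sellers receive Ps = 113 + 78 = 191; x' = 1585 − 7·113 = 794.
ΔCS = ½(521 + 794)(152 − 113) = 25642.5; ΔPS = ½(521 + 794)(191 − 152) = 25642.5.
Government spending = 78 × 794 = 61932.
DWL = ½ × 78 × (794 − 521) = 10647; fraction = 10647 / 61932 = 273/1588.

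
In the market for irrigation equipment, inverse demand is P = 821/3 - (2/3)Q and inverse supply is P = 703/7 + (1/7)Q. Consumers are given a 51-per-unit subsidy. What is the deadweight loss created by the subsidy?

Pre-subsidy: 821/3 - (2/3)Q = 703/7 + (1/7)Q gives Q* = 214 and P* = 131.
With the rebate, buyers effectively pay Pb = Ps − 51, where Ps is the price sellers receive.
On the curves, Pb = 821/3 - (2/3)Q and Ps = 703/7 + (1/7)Q; the wedge Ps − Pb = 51 gives 703/7 + (1/7)Q − (821/3 - (2/3)Q) = 51, so Q' = 277.
Then Pb = 821/3 − (2/3)·277 = 89 and Ps = 703/7 + (1/7)·277 = 140.
The subsidy expands output by 277 − 214 = 63 past the efficient level; on those units the gap between marginal cost and willingness to pay runs from 0 up to 51.
DWL = ½ × 51 × 63 = 1606.5.

Deadweight loss = 1606.5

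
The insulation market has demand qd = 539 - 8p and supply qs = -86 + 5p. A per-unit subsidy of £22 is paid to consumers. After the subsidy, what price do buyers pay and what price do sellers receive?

Buyers pay 515/13; sellers receive 801/13

Pre-subsidy: 539 - 8p = -86 + 5p gives p* = 625/13, q* = 2007/13.
With the rebate, buyers effectively pay pb = ps − 22, where ps is the price sellers receive.
Demand in terms of ps becomes qd = 539 − 8(ps − 22) = 715 - 8ps. Setting this equal to supply: 715 - 8ps = -86 + 5ps, so ps = 801/13.
Buyers pay pb = 801/13 − 22 = 515/13; q' = -86 + 5·(801/13) = 2887/13.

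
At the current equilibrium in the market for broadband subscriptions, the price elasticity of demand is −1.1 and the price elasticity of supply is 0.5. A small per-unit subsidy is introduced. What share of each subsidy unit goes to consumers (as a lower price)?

Consumer share = 0.3125

For a small subsidy around the equilibrium, the benefit split depends on the relative slopes, which at a point are proportional to the elasticities.
Buyer share = εs/(εs + |εd|) = 0.5/(0.5 + 1.1) = 0.3125; seller share = |εd|/(εs + |εd|) = 0.6875.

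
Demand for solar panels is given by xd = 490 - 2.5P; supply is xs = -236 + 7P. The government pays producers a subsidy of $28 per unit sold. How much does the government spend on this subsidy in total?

Pre-subsidy: 490 - 2.5P = -236 + 7P gives P* = 1452/19, x* = 5680/19.
With the subsidy, sellers receive Ps = Pb + 28 for each unit, where Pb is the price buyers pay.
Supply in terms of Pb becomes xs = -236 + 7(Pb + 28) = -40 + 7Pb. Setting this equal to demand: 490 - 2.5Pb = -40 + 7Pb, so Pb = 1060/19.
Sellers receive Ps = 1060/19 + 28 = 1592/19; x' = 490 − 2.5·(1060/19) = 6660/19.
Government outlay = subsidy × quantity = 28 × 6660/19 = 186480/19.

Government cost = 186480/19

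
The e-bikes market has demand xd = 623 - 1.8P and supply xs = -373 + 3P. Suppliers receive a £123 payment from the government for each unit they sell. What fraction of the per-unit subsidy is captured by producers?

Producer share = 0.375

Pre-subsidy: 623 - 1.8P = -373 + 3P gives P* = 207.5, x* = 249.5.
With the subsidy, sellers receive Ps = Pb + 123 for each unit, where Pb is the price buyers pay.
Supply in terms of Pb becomes xs = -373 + 3(Pb + 123) = -4 + 3Pb. Setting this equal to demand: 623 - 1.8Pb = -4 + 3Pb, so Pb = 130.625.
Sellers receive Ps = 130.625 + 123 = 253.625; x' = 623 − 1.8·130.625 = 387.875.
Buyers' price falls by P* − Pb = 207.5 − 130.625 = 76.875; sellers' price rises by Ps − P* = 253.625 − 207.5 = 46.125.
So producers capture 46.125/123 = 0.375 of each unit of subsidy.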